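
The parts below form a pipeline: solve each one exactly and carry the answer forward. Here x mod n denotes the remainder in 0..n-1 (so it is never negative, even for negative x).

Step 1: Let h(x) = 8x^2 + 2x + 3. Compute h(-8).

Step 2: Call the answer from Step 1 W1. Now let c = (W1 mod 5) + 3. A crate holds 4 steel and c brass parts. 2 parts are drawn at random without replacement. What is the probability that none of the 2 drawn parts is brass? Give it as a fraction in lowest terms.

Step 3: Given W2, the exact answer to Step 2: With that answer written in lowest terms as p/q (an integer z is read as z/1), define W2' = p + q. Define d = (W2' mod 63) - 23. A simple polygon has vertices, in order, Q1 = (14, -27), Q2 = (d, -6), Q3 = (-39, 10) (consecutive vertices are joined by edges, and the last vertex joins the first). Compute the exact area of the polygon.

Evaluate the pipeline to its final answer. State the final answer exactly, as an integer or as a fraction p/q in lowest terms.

Step 1: 8*(-8)^2 + 2*(-8)^1 + 3 = (512) + (-16) + (3) = 499; answer 499
Step 2: W1 = 499; c = 7; total draws C(11,2) = 55; favorable C(4,2) = 6; P = 6/55; answer 6/55
Step 3: W2 = 6/55; threaded value p + q = 61; d = 38; cross terms: (14*-6 - 38*-27)=942, (38*10 - -39*-6)=146, (-39*-27 - 14*10)=913; twice the area = |2001| = 2001; area = 2001/2; answer 2001/2

2001/2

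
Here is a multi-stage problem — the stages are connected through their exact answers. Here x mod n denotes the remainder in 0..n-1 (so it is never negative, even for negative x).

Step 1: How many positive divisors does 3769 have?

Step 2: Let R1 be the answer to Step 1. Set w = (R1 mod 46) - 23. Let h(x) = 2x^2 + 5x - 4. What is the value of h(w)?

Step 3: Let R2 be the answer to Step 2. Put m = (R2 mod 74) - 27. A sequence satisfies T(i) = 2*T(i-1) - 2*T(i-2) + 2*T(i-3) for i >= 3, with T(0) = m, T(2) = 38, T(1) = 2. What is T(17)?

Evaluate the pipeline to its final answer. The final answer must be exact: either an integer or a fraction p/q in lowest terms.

24384

Step 1: 3769 is prime, so its only divisors are 1 and 3769; count = 2; answer 2
Step 2: R1 = 2; w = -21; 2*(-21)^2 + 5*(-21)^1 - 4 = (882) + (-105) + (-4) = 773; answer 773
Step 3: R2 = 773; m = 6; T(3) = 2*(38) - 2*(2) + 2*(6) = 84; iterating: T(3)=84, T(4)=96, T(5)=100, T(6)=176, T(7)=344, T(8)=536, T(9)=736, T(10)=1088, T(11)=1776, T(12)=2848, T(13)=4320, T(14)=6496, T(15)=10048, T(16)=15744, T(17)=24384; answer 24384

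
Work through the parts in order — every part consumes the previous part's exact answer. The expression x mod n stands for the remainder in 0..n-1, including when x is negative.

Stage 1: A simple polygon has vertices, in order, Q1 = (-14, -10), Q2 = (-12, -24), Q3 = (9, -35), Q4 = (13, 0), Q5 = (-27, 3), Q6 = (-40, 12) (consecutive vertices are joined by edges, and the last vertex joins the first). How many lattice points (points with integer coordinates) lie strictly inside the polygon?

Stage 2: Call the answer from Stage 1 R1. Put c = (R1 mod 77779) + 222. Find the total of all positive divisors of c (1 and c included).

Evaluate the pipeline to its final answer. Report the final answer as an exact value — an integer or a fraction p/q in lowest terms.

2160

Stage 1: cross terms: (-14*-24 - -12*-10)=216, (-12*-35 - 9*-24)=636, (9*0 - 13*-35)=455, (13*3 - -27*0)=39, (-27*12 - -40*3)=-204, (-40*-10 - -14*12)=568; twice the area = |1710| = 1710; area = 855; boundary points = 2 + 1 + 1 + 1 + 1 + 2 = 8; strictly interior points = area - boundary/2 + 1 = 852; answer 852
Stage 2: R1 = 852; c = 1074; 1074 = 2 * 3 * 179; sigma = (1 + 2) * (1 + 3) * (1 + 179) = 3 * 4 * 180 = 2160; answer 2160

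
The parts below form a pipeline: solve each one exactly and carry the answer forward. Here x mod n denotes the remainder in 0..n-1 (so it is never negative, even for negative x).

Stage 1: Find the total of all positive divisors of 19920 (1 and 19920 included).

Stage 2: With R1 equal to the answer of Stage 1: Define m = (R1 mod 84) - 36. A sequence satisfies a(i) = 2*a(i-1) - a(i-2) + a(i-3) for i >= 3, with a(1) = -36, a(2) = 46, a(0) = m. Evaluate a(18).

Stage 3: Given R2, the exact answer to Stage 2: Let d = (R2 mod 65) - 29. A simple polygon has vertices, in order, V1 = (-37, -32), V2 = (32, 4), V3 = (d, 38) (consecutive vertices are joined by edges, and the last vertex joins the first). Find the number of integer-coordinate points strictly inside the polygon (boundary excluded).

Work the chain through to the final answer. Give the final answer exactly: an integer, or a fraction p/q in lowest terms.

Stage 1: 19920 = 2^4 * 3 * 5 * 83; sigma = (1 + 2 + 4 + 8 + 16) * (1 + 3) * (1 + 5) * (1 + 83) = 31 * 4 * 6 * 84 = 62496; answer 62496
Stage 2: R1 = 62496; m = -36; a(3) = 2*(46) - 1*(-36) + 1*(-36) = 92; iterating: a(3)=92, a(4)=102, a(5)=158, a(6)=306, a(7)=556, a(8)=964, a(9)=1678, a(10)=2948, a(11)=5182, a(12)=9094, a(13)=15954, a(14)=27996, a(15)=49132, a(16)=86222, a(17)=151308, a(18)=265526; answer 265526
Stage 3: R2 = 265526; d = -28; cross terms: (-37*4 - 32*-32)=876, (32*38 - -28*4)=1328, (-28*-32 - -37*38)=2302; twice the area = |4506| = 4506; area = 2253; boundary points = 3 + 2 + 1 = 6; strictly interior points = area - boundary/2 + 1 = 2251; answer 2251

2251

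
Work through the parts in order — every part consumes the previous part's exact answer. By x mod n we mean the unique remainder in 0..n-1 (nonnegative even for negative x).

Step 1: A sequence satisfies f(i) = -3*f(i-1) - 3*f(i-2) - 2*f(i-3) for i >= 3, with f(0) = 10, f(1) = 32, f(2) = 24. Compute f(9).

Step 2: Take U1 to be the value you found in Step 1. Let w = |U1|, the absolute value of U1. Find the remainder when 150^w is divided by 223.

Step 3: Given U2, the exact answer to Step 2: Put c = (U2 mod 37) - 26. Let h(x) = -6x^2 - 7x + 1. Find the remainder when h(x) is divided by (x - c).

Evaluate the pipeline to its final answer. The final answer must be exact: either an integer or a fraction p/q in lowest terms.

Step 1: f(3) = -3*(24) - 3*(32) - 2*(10) = -188; iterating: f(3)=-188, f(4)=428, f(5)=-768, f(6)=1396, f(7)=-2740, f(8)=5568, f(9)=-11276; answer -11276
Step 2: U1 = -11276; w = 11276; squarings mod 223: 150^1=150, 150^2=200, 150^4=83, 150^8=199, 150^16=130, 150^32=175, 150^64=74, 150^128=124, 150^256=212, 150^512=121, 150^1024=146, 150^2048=131, 150^4096=213, 150^8192=100; 150^11276 = 150^4 * 150^8 * 150^1024 * 150^2048 * 150^8192 = 50 (mod 223); answer 50
Step 3: U2 = 50; c = -13; remainder = value at the root: -6*(-13)^2 - 7*(-13)^1 + 1 = (-1014) + (91) + (1) = -922; answer -922

-922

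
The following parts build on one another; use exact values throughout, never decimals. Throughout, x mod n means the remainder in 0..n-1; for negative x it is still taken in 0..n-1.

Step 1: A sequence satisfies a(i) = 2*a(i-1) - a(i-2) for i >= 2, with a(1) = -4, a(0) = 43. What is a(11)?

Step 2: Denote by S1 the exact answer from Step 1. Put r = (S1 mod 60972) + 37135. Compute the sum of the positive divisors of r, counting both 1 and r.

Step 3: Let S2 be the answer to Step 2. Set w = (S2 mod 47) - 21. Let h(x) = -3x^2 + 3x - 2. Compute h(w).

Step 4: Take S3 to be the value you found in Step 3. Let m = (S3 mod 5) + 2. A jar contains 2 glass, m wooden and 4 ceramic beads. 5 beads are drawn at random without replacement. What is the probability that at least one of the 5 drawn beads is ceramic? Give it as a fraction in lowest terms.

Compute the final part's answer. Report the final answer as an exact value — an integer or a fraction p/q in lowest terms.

21/22

Step 1: a(2) = 2*(-4) - 1*(43) = -51; iterating: a(2)=-51, a(3)=-98, a(4)=-145, a(5)=-192, a(6)=-239, a(7)=-286, a(8)=-333, a(9)=-380, a(10)=-427, a(11)=-474; answer -474
Step 2: S1 = -474; r = 97633; 97633 = 89 * 1097; sigma = (1 + 89) * (1 + 1097) = 90 * 1098 = 98820; answer 98820
Step 3: S2 = 98820; w = 5; -3*(5)^2 + 3*(5)^1 - 2 = (-75) + (15) + (-2) = -62; answer -62
Step 4: S3 = -62; m = 5; total draws C(11,5) = 462; complement C(7,5) = 21; favorable 462 - 21 = 441; P = 21/22; answer 21/22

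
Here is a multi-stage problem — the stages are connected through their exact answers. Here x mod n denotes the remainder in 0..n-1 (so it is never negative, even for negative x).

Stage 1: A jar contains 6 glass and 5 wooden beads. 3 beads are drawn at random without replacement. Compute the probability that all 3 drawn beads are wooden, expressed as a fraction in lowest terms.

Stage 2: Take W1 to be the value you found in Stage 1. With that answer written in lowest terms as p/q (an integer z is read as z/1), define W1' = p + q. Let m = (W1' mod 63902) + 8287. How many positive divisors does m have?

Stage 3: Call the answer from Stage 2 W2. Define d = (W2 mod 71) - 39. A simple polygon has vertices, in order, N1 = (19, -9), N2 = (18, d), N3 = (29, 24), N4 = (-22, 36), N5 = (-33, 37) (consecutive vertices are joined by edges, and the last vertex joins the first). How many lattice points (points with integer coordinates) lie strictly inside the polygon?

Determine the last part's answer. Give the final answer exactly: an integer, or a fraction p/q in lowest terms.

1179

Stage 1: total draws C(11,3) = 165; favorable C(5,3) = 10; P = 2/33; answer 2/33
Stage 2: W1 = 2/33; threaded value p + q = 35; m = 8322; 8322 = 2 * 3 * 19 * 73; number of divisors = (1+1) * (1+1) * (1+1) * (1+1) = 16; answer 16
Stage 3: W2 = 16; d = -23; cross terms: (19*-23 - 18*-9)=-275, (18*24 - 29*-23)=1099, (29*36 - -22*24)=1572, (-22*37 - -33*36)=374, (-33*-9 - 19*37)=-406; twice the area = |2364| = 2364; area = 1182; boundary points = 1 + 1 + 3 + 1 + 2 = 8; strictly interior points = area - boundary/2 + 1 = 1179; answer 1179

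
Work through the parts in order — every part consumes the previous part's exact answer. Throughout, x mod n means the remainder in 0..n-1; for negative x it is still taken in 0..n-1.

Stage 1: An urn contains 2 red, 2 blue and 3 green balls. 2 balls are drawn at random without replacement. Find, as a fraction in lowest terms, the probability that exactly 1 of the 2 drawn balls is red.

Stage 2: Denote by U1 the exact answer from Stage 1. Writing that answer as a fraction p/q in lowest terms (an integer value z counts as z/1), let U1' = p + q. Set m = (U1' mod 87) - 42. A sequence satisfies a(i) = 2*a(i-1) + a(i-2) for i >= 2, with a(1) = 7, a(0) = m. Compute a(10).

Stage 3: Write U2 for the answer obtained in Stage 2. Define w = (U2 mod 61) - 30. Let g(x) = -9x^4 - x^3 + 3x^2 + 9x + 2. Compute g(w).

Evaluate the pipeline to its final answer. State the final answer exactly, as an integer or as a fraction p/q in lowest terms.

Stage 1: total draws C(7,2) = 21; favorable C(2,1)*C(5,1) = 10; P = 10/21; answer 10/21
Stage 2: U1 = 10/21; threaded value p + q = 31; m = -11; a(2) = 2*(7) + 1*(-11) = 3; iterating: a(2)=3, a(3)=13, a(4)=29, a(5)=71, a(6)=171, a(7)=413, a(8)=997, a(9)=2407, a(10)=5811; answer 5811
Stage 3: U2 = 5811; w = -14; -9*(-14)^4 - 1*(-14)^3 + 3*(-14)^2 + 9*(-14)^1 + 2 = (-345744) + (2744) + (588) + (-126) + (2) = -342536; answer -342536

-342536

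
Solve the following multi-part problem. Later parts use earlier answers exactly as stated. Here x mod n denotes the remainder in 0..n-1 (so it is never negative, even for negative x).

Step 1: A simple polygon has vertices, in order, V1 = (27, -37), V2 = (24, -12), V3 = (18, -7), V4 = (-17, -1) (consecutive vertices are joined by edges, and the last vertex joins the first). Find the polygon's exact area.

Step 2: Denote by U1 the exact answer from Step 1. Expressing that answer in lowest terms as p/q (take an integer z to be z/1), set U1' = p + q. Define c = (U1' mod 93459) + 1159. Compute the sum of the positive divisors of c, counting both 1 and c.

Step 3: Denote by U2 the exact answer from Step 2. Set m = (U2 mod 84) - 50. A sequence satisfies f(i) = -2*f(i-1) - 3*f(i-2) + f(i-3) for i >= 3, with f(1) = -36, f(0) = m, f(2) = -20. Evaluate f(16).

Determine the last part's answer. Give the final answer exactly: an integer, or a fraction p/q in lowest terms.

-309116

Step 1: cross terms: (27*-12 - 24*-37)=564, (24*-7 - 18*-12)=48, (18*-1 - -17*-7)=-137, (-17*-37 - 27*-1)=656; twice the area = |1131| = 1131; area = 1131/2; answer 1131/2
Step 2: U1 = 1131/2; threaded value p + q = 1133; c = 2292; 2292 = 2^2 * 3 * 191; sigma = (1 + 2 + 4) * (1 + 3) * (1 + 191) = 7 * 4 * 192 = 5376; answer 5376
Step 3: U2 = 5376; m = -50; f(3) = -2*(-20) - 3*(-36) + 1*(-50) = 98; iterating: f(3)=98, f(4)=-172, f(5)=30, f(6)=554, f(7)=-1370, f(8)=1108, f(9)=2448, f(10)=-9590, f(11)=12944, f(12)=5330, f(13)=-59082, f(14)=115118, f(15)=-47660, f(16)=-309116; answer -309116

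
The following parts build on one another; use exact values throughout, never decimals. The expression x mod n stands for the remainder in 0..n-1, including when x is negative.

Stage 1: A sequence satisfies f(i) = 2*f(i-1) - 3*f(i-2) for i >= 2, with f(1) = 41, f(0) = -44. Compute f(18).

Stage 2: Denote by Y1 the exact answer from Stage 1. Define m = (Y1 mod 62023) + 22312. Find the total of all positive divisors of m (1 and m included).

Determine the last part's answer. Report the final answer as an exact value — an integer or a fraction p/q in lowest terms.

55356

Stage 1: f(2) = 2*(41) - 3*(-44) = 214; iterating: f(2)=214, f(3)=305, f(4)=-32, f(5)=-979, f(6)=-1862, f(7)=-787, f(8)=4012, f(9)=10385, f(10)=8734, f(11)=-13687, f(12)=-53576, f(13)=-66091, f(14)=28546, f(15)=255365, f(16)=425092, f(17)=84089, f(18)=-1107098; answer -1107098
Stage 2: Y1 = -1107098; m = 31628; 31628 = 2^2 * 7907; sigma = (1 + 2 + 4) * (1 + 7907) = 7 * 7908 = 55356; answer 55356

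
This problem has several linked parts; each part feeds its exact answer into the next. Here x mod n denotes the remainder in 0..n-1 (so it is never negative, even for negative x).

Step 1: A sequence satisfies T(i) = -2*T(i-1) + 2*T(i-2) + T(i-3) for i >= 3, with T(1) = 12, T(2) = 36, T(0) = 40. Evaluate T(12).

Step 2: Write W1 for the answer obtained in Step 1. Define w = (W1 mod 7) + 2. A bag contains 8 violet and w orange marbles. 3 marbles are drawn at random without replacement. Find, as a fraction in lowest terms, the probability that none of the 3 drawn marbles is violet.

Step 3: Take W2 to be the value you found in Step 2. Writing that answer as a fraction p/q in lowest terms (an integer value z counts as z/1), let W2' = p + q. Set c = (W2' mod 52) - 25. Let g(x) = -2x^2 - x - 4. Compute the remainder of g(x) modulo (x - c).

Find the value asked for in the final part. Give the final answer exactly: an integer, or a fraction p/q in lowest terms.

Step 1: T(3) = -2*(36) + 2*(12) + 1*(40) = -8; iterating: T(3)=-8, T(4)=100, T(5)=-180, T(6)=552, T(7)=-1364, T(8)=3652, T(9)=-9480, T(10)=24900, T(11)=-65108, T(12)=170536; answer 170536
Step 2: W1 = 170536; w = 4; total draws C(12,3) = 220; favorable C(4,3) = 4; P = 1/55; answer 1/55
Step 3: W2 = 1/55; threaded value p + q = 56; c = -21; remainder = value at the root: -2*(-21)^2 - 1*(-21)^1 - 4 = (-882) + (21) + (-4) = -865; answer -865

-865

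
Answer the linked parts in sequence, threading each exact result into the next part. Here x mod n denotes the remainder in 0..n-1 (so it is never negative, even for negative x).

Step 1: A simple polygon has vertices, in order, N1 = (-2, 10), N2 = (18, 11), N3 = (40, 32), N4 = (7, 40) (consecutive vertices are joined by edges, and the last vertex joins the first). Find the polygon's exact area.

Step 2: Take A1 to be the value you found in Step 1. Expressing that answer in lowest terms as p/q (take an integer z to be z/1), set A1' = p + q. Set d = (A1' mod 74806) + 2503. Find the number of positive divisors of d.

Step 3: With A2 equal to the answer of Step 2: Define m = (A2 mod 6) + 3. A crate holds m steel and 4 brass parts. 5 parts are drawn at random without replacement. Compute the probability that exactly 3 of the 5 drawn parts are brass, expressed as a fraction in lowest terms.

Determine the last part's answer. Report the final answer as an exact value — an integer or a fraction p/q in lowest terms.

4/7

Step 1: cross terms: (-2*11 - 18*10)=-202, (18*32 - 40*11)=136, (40*40 - 7*32)=1376, (7*10 - -2*40)=150; twice the area = |1460| = 1460; area = 730; answer 730
Step 2: A1 = 730; threaded value p + q = 731; d = 3234; 3234 = 2 * 3 * 7^2 * 11; number of divisors = (1+1) * (1+1) * (2+1) * (1+1) = 24; answer 24
Step 3: A2 = 24; m = 3; total draws C(7,5) = 21; favorable C(4,3)*C(3,2) = 12; P = 4/7; answer 4/7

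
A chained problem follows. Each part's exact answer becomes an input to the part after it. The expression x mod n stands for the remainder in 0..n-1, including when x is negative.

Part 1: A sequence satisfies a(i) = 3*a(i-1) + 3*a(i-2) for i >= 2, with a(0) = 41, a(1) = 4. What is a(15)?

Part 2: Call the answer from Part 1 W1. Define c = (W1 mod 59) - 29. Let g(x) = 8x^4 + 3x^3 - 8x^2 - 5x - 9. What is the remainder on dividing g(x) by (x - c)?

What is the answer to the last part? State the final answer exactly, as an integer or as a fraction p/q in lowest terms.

1060153

Part 1: a(2) = 3*(4) + 3*(41) = 135; iterating: a(2)=135, a(3)=417, a(4)=1656, a(5)=6219, a(6)=23625, a(7)=89532, a(8)=339471, a(9)=1287009, a(10)=4879440, a(11)=18499347, a(12)=70136361, a(13)=265907124, a(14)=1008130455, a(15)=3822112737; answer 3822112737
Part 2: W1 = 3822112737; c = 19; remainder = value at the root: 8*(19)^4 + 3*(19)^3 - 8*(19)^2 - 5*(19)^1 - 9 = (1042568) + (20577) + (-2888) + (-95) + (-9) = 1060153; answer 1060153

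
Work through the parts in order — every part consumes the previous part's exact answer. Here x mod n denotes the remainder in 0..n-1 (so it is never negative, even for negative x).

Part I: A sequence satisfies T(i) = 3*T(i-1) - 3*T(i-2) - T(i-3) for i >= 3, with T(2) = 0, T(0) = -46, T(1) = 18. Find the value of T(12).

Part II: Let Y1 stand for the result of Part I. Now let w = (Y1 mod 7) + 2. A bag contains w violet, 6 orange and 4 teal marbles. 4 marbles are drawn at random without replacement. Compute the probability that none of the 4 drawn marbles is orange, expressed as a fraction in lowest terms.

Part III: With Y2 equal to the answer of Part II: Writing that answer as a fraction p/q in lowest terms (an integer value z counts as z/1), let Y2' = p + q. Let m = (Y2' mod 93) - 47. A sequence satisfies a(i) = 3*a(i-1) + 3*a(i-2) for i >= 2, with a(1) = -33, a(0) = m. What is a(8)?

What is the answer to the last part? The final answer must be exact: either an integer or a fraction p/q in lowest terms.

Part I: T(3) = 3*(0) - 3*(18) - 1*(-46) = -8; iterating: T(3)=-8, T(4)=-42, T(5)=-102, T(6)=-172, T(7)=-168, T(8)=114, T(9)=1018, T(10)=2880, T(11)=5472, T(12)=6758; answer 6758
Part II: Y1 = 6758; w = 5; total draws C(15,4) = 1365; favorable C(9,4) = 126; P = 6/65; answer 6/65
Part III: Y2 = 6/65; threaded value p + q = 71; m = 24; a(2) = 3*(-33) + 3*(24) = -27; iterating: a(2)=-27, a(3)=-180, a(4)=-621, a(5)=-2403, a(6)=-9072, a(7)=-34425, a(8)=-130491; answer -130491

-130491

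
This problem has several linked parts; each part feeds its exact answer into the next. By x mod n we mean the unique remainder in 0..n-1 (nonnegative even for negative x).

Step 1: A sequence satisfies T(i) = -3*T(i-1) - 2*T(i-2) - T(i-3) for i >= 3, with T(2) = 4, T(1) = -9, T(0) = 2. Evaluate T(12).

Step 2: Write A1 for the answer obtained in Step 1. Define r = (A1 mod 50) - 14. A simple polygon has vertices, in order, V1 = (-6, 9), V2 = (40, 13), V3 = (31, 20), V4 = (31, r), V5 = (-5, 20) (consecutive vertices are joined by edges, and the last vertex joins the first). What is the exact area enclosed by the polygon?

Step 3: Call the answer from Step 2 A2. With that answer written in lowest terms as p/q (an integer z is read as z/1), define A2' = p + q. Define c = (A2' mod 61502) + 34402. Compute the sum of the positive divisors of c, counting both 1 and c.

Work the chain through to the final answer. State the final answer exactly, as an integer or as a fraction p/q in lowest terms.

Step 1: T(3) = -3*(4) - 2*(-9) - 1*(2) = 4; iterating: T(3)=4, T(4)=-11, T(5)=21, T(6)=-45, T(7)=104, T(8)=-243, T(9)=566, T(10)=-1316, T(11)=3059, T(12)=-7111; answer -7111
Step 2: A1 = -7111; r = 25; cross terms: (-6*13 - 40*9)=-438, (40*20 - 31*13)=397, (31*25 - 31*20)=155, (31*20 - -5*25)=745, (-5*9 - -6*20)=75; twice the area = |934| = 934; area = 467; answer 467
Step 3: A2 = 467; threaded value p + q = 468; c = 34870; 34870 = 2 * 5 * 11 * 317; sigma = (1 + 2) * (1 + 5) * (1 + 11) * (1 + 317) = 3 * 6 * 12 * 318 = 68688; answer 68688

68688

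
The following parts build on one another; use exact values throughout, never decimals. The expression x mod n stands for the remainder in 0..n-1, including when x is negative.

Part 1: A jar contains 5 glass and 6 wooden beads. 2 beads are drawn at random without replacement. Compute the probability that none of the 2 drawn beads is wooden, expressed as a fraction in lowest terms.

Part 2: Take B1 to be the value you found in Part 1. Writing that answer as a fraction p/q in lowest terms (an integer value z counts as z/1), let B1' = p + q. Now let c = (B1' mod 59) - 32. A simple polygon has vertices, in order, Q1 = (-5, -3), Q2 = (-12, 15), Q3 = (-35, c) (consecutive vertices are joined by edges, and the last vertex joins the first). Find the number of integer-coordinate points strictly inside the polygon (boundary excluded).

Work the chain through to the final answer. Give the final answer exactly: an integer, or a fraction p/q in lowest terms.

325

Part 1: total draws C(11,2) = 55; favorable C(5,2) = 10; P = 2/11; answer 2/11
Part 2: B1 = 2/11; threaded value p + q = 13; c = -19; cross terms: (-5*15 - -12*-3)=-111, (-12*-19 - -35*15)=753, (-35*-3 - -5*-19)=10; twice the area = |652| = 652; area = 326; boundary points = 1 + 1 + 2 = 4; strictly interior points = area - boundary/2 + 1 = 325; answer 325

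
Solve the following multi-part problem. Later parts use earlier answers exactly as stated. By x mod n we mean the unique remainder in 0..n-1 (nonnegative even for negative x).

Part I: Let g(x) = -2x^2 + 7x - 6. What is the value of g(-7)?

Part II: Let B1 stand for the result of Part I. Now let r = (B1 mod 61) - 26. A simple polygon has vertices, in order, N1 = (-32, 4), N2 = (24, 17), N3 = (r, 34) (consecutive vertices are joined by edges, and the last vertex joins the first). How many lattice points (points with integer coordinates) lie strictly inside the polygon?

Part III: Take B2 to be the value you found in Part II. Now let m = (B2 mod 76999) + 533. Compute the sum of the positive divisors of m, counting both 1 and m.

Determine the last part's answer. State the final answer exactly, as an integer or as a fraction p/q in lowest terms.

Part I: -2*(-7)^2 + 7*(-7)^1 - 6 = (-98) + (-49) + (-6) = -153; answer -153
Part II: B1 = -153; r = 4; cross terms: (-32*17 - 24*4)=-640, (24*34 - 4*17)=748, (4*4 - -32*34)=1104; twice the area = |1212| = 1212; area = 606; boundary points = 1 + 1 + 6 = 8; strictly interior points = area - boundary/2 + 1 = 603; answer 603
Part III: B2 = 603; m = 1136; 1136 = 2^4 * 71; sigma = (1 + 2 + 4 + 8 + 16) * (1 + 71) = 31 * 72 = 2232; answer 2232

2232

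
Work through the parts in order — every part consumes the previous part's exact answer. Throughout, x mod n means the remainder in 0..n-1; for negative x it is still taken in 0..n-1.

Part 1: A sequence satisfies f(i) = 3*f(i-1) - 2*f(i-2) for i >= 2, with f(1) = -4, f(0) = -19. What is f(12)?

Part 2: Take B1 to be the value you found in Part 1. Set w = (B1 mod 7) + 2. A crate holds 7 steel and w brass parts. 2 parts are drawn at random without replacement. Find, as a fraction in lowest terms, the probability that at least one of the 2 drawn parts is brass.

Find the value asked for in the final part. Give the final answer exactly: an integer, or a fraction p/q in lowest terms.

34/55

Part 1: f(2) = 3*(-4) - 2*(-19) = 26; iterating: f(2)=26, f(3)=86, f(4)=206, f(5)=446, f(6)=926, f(7)=1886, f(8)=3806, f(9)=7646, f(10)=15326, f(11)=30686, f(12)=61406; answer 61406
Part 2: B1 = 61406; w = 4; total draws C(11,2) = 55; complement C(7,2) = 21; favorable 55 - 21 = 34; P = 34/55; answer 34/55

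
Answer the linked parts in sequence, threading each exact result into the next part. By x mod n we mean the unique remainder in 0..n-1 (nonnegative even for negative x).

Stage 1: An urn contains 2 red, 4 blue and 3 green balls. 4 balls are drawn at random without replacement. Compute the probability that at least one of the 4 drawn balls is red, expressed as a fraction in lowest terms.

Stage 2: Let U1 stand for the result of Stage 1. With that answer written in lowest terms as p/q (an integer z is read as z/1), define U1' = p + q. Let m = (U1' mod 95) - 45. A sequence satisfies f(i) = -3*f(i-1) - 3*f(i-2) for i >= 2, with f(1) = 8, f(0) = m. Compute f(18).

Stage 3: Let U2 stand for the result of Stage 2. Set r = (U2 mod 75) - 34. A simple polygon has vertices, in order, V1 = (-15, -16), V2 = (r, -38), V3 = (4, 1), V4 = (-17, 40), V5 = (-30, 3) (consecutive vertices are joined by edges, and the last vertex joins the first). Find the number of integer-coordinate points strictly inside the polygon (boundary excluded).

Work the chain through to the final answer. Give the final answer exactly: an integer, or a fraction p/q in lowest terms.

1091

Stage 1: total draws C(9,4) = 126; complement C(7,4) = 35; favorable 126 - 35 = 91; P = 13/18; answer 13/18
Stage 2: U1 = 13/18; threaded value p + q = 31; m = -14; f(2) = -3*(8) - 3*(-14) = 18; iterating: f(2)=18, f(3)=-78, f(4)=180, f(5)=-306, f(6)=378, f(7)=-216, f(8)=-486, f(9)=2106, f(10)=-4860, f(11)=8262, f(12)=-10206, f(13)=5832, f(14)=13122, f(15)=-56862, f(16)=131220, f(17)=-223074, f(18)=275562; answer 275562
Stage 3: U2 = 275562; r = -22; cross terms: (-15*-38 - -22*-16)=218, (-22*1 - 4*-38)=130, (4*40 - -17*1)=177, (-17*3 - -30*40)=1149, (-30*-16 - -15*3)=525; twice the area = |2199| = 2199; area = 2199/2; boundary points = 1 + 13 + 3 + 1 + 1 = 19; strictly interior points = area - boundary/2 + 1 = 1091; answer 1091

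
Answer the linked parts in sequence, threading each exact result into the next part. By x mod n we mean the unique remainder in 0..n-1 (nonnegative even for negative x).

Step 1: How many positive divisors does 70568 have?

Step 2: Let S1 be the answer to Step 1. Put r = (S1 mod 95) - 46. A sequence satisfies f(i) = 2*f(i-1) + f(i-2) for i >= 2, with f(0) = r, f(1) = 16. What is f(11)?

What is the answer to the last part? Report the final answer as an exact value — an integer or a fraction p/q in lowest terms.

1492

Step 1: 70568 = 2^3 * 8821; number of divisors = (3+1) * (1+1) = 8; answer 8
Step 2: S1 = 8; r = -38; f(2) = 2*(16) + 1*(-38) = -6; iterating: f(2)=-6, f(3)=4, f(4)=2, f(5)=8, f(6)=18, f(7)=44, f(8)=106, f(9)=256, f(10)=618, f(11)=1492; answer 1492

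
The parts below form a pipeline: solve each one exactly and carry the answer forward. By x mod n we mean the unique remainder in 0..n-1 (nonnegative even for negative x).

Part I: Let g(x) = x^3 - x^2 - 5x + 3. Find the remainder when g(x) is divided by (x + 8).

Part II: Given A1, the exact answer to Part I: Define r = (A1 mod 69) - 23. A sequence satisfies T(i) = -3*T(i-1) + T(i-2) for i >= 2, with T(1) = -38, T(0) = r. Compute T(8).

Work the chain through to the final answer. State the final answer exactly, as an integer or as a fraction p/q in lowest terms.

144470

Part I: remainder = value at the root: 1*(-8)^3 - 1*(-8)^2 - 5*(-8)^1 + 3 = (-512) + (-64) + (40) + (3) = -533; answer -533
Part II: A1 = -533; r = -4; T(2) = -3*(-38) + 1*(-4) = 110; iterating: T(2)=110, T(3)=-368, T(4)=1214, T(5)=-4010, T(6)=13244, T(7)=-43742, T(8)=144470; answer 144470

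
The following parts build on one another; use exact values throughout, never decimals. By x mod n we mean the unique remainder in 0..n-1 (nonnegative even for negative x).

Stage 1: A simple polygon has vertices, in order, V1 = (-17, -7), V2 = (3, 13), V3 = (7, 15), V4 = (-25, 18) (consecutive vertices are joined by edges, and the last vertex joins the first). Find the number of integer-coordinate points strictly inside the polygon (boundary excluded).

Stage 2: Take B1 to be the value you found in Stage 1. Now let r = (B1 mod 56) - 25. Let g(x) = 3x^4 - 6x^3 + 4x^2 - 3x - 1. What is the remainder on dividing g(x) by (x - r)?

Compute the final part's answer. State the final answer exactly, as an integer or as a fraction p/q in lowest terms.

1227

Stage 1: cross terms: (-17*13 - 3*-7)=-200, (3*15 - 7*13)=-46, (7*18 - -25*15)=501, (-25*-7 - -17*18)=481; twice the area = |736| = 736; area = 368; boundary points = 20 + 2 + 1 + 1 = 24; strictly interior points = area - boundary/2 + 1 = 357; answer 357
Stage 2: B1 = 357; r = -4; remainder = value at the root: 3*(-4)^4 - 6*(-4)^3 + 4*(-4)^2 - 3*(-4)^1 - 1 = (768) + (384) + (64) + (12) + (-1) = 1227; answer 1227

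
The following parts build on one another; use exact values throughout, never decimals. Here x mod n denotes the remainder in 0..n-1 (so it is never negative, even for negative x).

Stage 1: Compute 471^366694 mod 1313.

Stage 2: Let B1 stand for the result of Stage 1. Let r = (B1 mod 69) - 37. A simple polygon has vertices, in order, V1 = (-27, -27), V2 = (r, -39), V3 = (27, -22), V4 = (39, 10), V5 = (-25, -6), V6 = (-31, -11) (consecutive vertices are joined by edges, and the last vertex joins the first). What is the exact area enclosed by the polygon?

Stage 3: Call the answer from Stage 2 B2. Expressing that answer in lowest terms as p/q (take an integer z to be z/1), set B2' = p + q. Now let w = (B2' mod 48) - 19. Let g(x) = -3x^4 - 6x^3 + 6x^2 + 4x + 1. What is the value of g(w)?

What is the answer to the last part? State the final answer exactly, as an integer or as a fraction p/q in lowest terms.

-347903

Stage 1: squarings mod 1313: 471^1=471, 471^2=1257, 471^4=510, 471^8=126, 471^16=120, 471^32=1270, 471^64=536, 471^128=1062, 471^256=1290, 471^512=529, 471^1024=172, 471^2048=698, 471^4096=81, 471^8192=1309, 471^16384=16, 471^32768=256, 471^65536=1199, 471^131072=1179, 471^262144=887; 471^366694 = 471^2 * 471^4 * 471^32 * 471^64 * 471^2048 * 471^4096 * 471^32768 * 471^65536 * 471^262144 = 224 (mod 1313); answer 224
Stage 2: B1 = 224; r = -20; cross terms: (-27*-39 - -20*-27)=513, (-20*-22 - 27*-39)=1493, (27*10 - 39*-22)=1128, (39*-6 - -25*10)=16, (-25*-11 - -31*-6)=89, (-31*-27 - -27*-11)=540; twice the area = |3779| = 3779; area = 3779/2; answer 3779/2
Stage 3: B2 = 3779/2; threaded value p + q = 3781; w = 18; -3*(18)^4 - 6*(18)^3 + 6*(18)^2 + 4*(18)^1 + 1 = (-314928) + (-34992) + (1944) + (72) + (1) = -347903; answer -347903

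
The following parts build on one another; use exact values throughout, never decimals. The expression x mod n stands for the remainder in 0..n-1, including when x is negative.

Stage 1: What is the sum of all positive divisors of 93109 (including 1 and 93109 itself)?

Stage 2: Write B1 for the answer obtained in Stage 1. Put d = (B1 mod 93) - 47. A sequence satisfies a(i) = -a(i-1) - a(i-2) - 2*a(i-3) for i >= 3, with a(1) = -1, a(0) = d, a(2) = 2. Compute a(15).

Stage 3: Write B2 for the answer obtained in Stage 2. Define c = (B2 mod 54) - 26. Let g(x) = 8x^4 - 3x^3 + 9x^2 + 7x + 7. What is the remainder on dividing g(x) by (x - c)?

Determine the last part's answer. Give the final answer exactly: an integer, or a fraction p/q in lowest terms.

Stage 1: 93109 = 17 * 5477; sigma = (1 + 17) * (1 + 5477) = 18 * 5478 = 98604; answer 98604
Stage 2: B1 = 98604; d = -23; a(3) = -1*(2) - 1*(-1) - 2*(-23) = 45; iterating: a(3)=45, a(4)=-45, a(5)=-4, a(6)=-41, a(7)=135, a(8)=-86, a(9)=33, a(10)=-217, a(11)=356, a(12)=-205, a(13)=283, a(14)=-790, a(15)=917; answer 917
Stage 3: B2 = 917; c = 27; remainder = value at the root: 8*(27)^4 - 3*(27)^3 + 9*(27)^2 + 7*(27)^1 + 7 = (4251528) + (-59049) + (6561) + (189) + (7) = 4199236; answer 4199236

4199236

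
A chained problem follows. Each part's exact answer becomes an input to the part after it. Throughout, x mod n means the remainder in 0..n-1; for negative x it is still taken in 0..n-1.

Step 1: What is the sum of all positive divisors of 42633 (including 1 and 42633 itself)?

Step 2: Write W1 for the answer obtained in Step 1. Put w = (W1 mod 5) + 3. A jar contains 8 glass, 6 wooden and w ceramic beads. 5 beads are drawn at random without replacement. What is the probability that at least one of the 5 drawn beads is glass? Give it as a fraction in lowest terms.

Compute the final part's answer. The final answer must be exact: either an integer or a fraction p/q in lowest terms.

433/442

Step 1: 42633 = 3^3 * 1579; sigma = (1 + 3 + 9 + 27) * (1 + 1579) = 40 * 1580 = 63200; answer 63200
Step 2: W1 = 63200; w = 3; total draws C(17,5) = 6188; complement C(9,5) = 126; favorable 6188 - 126 = 6062; P = 433/442; answer 433/442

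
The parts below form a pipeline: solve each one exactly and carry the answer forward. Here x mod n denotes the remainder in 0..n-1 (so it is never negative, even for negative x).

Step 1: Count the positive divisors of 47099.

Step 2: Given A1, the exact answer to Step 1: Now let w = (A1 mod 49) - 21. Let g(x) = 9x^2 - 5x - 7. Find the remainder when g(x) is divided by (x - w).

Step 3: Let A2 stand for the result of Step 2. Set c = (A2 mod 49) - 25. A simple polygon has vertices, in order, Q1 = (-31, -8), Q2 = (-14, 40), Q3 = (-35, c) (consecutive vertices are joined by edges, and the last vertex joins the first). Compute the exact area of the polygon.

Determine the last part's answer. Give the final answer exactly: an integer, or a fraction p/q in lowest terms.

232

Step 1: 47099 = 13 * 3623; number of divisors = (1+1) * (1+1) = 4; answer 4
Step 2: A1 = 4; w = -17; remainder = value at the root: 9*(-17)^2 - 5*(-17)^1 - 7 = (2601) + (85) + (-7) = 2679; answer 2679
Step 3: A2 = 2679; c = 8; cross terms: (-31*40 - -14*-8)=-1352, (-14*8 - -35*40)=1288, (-35*-8 - -31*8)=528; twice the area = |464| = 464; area = 232; answer 232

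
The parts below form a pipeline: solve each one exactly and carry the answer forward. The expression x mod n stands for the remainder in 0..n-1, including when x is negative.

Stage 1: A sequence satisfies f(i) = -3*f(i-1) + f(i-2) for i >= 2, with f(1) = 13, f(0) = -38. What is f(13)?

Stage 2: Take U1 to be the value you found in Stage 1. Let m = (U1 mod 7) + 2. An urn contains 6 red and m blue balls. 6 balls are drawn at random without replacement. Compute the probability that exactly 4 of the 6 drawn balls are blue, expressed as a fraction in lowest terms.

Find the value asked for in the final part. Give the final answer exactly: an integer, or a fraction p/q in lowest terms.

25/154

Stage 1: f(2) = -3*(13) + 1*(-38) = -77; iterating: f(2)=-77, f(3)=244, f(4)=-809, f(5)=2671, f(6)=-8822, f(7)=29137, f(8)=-96233, f(9)=317836, f(10)=-1049741, f(11)=3467059, f(12)=-11450918, f(13)=37819813; answer 37819813
Stage 2: U1 = 37819813; m = 5; total draws C(11,6) = 462; favorable C(5,4)*C(6,2) = 75; P = 25/154; answer 25/154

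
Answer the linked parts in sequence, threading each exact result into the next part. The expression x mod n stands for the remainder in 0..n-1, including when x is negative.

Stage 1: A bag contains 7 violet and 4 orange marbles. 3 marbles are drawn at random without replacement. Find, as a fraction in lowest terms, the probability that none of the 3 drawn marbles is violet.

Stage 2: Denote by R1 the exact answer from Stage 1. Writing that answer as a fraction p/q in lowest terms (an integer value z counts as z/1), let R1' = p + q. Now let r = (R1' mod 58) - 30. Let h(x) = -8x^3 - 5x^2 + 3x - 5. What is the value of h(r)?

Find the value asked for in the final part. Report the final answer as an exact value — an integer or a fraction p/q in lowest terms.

Stage 1: total draws C(11,3) = 165; favorable C(4,3) = 4; P = 4/165; answer 4/165
Stage 2: R1 = 4/165; threaded value p + q = 169; r = 23; -8*(23)^3 - 5*(23)^2 + 3*(23)^1 - 5 = (-97336) + (-2645) + (69) + (-5) = -99917; answer -99917

-99917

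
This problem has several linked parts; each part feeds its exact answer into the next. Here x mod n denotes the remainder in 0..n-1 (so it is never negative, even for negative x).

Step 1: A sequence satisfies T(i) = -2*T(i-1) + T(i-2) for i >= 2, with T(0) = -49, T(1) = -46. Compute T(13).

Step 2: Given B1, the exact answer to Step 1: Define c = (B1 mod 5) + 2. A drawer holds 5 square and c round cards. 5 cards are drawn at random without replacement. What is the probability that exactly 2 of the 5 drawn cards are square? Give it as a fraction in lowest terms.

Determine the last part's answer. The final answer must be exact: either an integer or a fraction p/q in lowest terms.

Step 1: T(2) = -2*(-46) + 1*(-49) = 43; iterating: T(2)=43, T(3)=-132, T(4)=307, T(5)=-746, T(6)=1799, T(7)=-4344, T(8)=10487, T(9)=-25318, T(10)=61123, T(11)=-147564, T(12)=356251, T(13)=-860066; answer -860066
Step 2: B1 = -860066; c = 6; total draws C(11,5) = 462; favorable C(5,2)*C(6,3) = 200; P = 100/231; answer 100/231

100/231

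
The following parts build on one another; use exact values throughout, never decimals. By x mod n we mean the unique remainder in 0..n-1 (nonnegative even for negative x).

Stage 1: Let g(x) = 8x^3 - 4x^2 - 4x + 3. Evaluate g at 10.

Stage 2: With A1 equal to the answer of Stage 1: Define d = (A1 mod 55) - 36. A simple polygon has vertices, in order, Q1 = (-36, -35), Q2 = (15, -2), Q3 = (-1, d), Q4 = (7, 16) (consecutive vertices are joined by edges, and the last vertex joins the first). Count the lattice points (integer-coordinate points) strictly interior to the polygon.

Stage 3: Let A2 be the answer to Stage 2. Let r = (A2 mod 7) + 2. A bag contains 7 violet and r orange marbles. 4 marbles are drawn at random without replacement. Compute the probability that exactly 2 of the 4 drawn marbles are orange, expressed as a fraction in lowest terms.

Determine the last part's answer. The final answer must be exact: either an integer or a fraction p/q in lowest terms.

Stage 1: 8*(10)^3 - 4*(10)^2 - 4*(10)^1 + 3 = (8000) + (-400) + (-40) + (3) = 7563; answer 7563
Stage 2: A1 = 7563; d = -8; cross terms: (-36*-2 - 15*-35)=597, (15*-8 - -1*-2)=-122, (-1*16 - 7*-8)=40, (7*-35 - -36*16)=331; twice the area = |846| = 846; area = 423; boundary points = 3 + 2 + 8 + 1 = 14; strictly interior points = area - boundary/2 + 1 = 417; answer 417
Stage 3: A2 = 417; r = 6; total draws C(13,4) = 715; favorable C(6,2)*C(7,2) = 315; P = 63/143; answer 63/143

63/143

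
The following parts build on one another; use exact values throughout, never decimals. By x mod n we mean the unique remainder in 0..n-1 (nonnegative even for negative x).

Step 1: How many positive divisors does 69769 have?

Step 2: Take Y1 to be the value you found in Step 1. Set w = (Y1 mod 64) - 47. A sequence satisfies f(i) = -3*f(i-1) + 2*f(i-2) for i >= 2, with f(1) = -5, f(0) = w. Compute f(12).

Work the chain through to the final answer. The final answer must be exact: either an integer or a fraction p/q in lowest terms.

Step 1: 69769 = 7 * 9967; number of divisors = (1+1) * (1+1) = 4; answer 4
Step 2: Y1 = 4; w = -43; f(2) = -3*(-5) + 2*(-43) = -71; iterating: f(2)=-71, f(3)=203, f(4)=-751, f(5)=2659, f(6)=-9479, f(7)=33755, f(8)=-120223, f(9)=428179, f(10)=-1524983, f(11)=5431307, f(12)=-19343887; answer -19343887

-19343887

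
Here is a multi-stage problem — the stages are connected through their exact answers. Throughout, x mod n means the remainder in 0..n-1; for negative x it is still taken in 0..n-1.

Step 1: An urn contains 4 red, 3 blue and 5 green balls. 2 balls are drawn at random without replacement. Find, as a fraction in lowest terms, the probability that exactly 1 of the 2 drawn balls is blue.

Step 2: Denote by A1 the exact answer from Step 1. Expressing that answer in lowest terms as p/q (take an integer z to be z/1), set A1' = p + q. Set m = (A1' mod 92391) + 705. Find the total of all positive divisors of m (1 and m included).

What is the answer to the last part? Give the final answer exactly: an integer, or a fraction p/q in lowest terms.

1512

Step 1: total draws C(12,2) = 66; favorable C(3,1)*C(9,1) = 27; P = 9/22; answer 9/22
Step 2: A1 = 9/22; threaded value p + q = 31; m = 736; 736 = 2^5 * 23; sigma = (1 + 2 + 4 + 8 + 16 + 32) * (1 + 23) = 63 * 24 = 1512; answer 1512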